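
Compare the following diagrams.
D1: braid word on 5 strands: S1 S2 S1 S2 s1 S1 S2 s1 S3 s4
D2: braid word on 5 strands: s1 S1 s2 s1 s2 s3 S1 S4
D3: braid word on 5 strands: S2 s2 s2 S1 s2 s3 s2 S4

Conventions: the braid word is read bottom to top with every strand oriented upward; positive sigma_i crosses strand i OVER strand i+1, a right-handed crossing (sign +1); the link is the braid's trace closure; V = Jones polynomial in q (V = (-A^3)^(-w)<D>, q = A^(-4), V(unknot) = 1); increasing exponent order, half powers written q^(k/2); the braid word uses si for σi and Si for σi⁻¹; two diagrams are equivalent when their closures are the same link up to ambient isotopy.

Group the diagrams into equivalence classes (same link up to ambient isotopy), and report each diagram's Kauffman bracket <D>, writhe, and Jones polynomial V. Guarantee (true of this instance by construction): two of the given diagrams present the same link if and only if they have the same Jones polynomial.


equivalence classes: {D1} | {D2} | {D3}
D1 (bracket A^-8 + 1 - A^4; 10 crossings at w = -4): V = -q^-4 + q^-3 + q^-1
D2 (bracket A^6; 8 crossings at w = +2): V = 1
D3 (bracket -A^-10 + A^-6 + A^2; 8 crossings at w = +2): V = q + q^3 - q^4
key observation: 3 values of V(q) split the 3 diagrams


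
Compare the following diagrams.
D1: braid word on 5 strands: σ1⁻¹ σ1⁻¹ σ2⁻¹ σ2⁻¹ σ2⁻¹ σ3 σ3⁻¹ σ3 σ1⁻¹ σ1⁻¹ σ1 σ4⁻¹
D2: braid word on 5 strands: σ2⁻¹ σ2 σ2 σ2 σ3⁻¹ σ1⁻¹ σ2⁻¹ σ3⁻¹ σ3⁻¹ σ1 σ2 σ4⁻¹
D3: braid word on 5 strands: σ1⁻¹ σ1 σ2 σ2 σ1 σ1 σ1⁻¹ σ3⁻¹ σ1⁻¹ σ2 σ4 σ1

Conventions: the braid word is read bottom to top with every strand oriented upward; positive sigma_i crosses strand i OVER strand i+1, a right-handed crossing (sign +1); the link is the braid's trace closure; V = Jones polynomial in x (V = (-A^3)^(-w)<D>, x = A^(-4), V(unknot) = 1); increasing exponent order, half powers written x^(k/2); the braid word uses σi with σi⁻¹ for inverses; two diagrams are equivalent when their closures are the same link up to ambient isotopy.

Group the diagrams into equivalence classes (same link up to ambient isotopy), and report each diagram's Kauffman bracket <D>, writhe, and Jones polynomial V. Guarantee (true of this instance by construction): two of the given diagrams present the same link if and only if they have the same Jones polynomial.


classes: {D1} | {D2} | {D3}
V(D1) = x^-8 - 2x^-7 + x^-6 - 2x^-5 + 2x^-4 + x^-2  [12 crossings, <D> = A^-10 + 2A^-2 - 2A^2 + A^6 - 2A^10 + A^14, w = -6]
V(D2) = -x^-3 + x^-2 - x^-1 + 3 - x + x^2 - x^3  (w -2, c 12, <D> = -A^-18 + A^-14 - A^-10 + 3A^-6 - A^-2 + A^2 - A^6)
V(D3) = x + x^3 - x^4  (w +4, c 12, <D> = -A^-4 + 1 + A^8)
insight: 3 classes among 3 diagrams; unequal V(x) rules out equality


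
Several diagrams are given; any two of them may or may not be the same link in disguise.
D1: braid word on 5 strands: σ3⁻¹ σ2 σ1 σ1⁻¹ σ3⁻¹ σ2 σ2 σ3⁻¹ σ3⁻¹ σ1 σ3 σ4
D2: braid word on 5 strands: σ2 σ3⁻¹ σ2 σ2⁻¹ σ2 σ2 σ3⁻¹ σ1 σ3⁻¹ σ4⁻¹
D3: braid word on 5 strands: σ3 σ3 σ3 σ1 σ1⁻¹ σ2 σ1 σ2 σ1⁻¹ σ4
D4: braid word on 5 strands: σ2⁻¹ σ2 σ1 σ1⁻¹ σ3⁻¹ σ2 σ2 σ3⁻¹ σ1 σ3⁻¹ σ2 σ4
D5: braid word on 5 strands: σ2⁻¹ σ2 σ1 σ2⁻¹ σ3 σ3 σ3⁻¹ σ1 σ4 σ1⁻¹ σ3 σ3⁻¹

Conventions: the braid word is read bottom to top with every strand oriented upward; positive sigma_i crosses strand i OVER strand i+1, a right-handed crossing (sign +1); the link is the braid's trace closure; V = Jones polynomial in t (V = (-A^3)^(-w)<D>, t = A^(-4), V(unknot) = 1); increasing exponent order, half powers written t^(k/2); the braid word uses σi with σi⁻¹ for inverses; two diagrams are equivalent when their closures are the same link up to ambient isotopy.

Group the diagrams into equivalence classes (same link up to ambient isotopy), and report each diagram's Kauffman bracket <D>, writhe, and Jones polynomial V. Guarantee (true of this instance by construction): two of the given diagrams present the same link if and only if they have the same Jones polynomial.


classes: {D1, D2, D4} | {D3} | {D5}
V(D1) = -t^-3 + 2t^-2 - 2t^-1 + 3 - 2t + 2t^2 - t^3  [12 crossings, <D> = -A^-6 + 2A^-2 - 2A^2 + 3A^6 - 2A^10 + 2A^14 - A^18, w = +2]
V(D2) = -t^-3 + 2t^-2 - 2t^-1 + 3 - 2t + 2t^2 - t^3  [10 crossings, <D> = -A^-12 + 2A^-8 - 2A^-4 + 3 - 2A^4 + 2A^8 - A^12, w = 0]
D3 (bracket -A^2 + A^6 + A^14; 10 crossings at w = +6): V = t + t^3 - t^4
D4 (bracket -A^-6 + 2A^-2 - 2A^2 + 3A^6 - 2A^10 + 2A^14 - A^18; 12 crossings at w = +2): V = -t^-3 + 2t^-2 - 2t^-1 + 3 - 2t + 2t^2 - t^3
D5 (bracket A^6; 12 crossings at w = +2): V = 1
note: 3 classes among 5 diagrams; unequal V(t) rules out equality


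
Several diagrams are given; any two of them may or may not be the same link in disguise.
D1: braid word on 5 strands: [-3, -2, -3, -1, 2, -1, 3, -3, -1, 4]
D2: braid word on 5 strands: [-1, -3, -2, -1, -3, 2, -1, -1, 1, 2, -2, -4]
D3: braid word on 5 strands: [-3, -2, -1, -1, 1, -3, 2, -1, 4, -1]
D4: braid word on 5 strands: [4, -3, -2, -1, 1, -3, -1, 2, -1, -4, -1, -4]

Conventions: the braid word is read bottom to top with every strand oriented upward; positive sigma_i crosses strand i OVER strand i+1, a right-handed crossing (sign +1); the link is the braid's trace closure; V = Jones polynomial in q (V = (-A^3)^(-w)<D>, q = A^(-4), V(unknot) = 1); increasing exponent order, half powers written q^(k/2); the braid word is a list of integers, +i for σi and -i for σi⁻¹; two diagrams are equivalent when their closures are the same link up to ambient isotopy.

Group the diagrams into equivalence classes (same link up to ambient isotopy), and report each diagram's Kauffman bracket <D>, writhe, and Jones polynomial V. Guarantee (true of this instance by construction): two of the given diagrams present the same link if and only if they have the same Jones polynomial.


grouping into links: {D1, D2, D3, D4}
V(D1) = -q^-6 + q^-5 - q^-4 + 2q^-3 - q^-2 + q^-1  (w -4, c 10, <D> = A^-8 - A^-4 + 2 - A^4 + A^8 - A^12)
D2 (bracket A^-14 - A^-10 + 2A^-6 - A^-2 + A^2 - A^6; 12 crossings at w = -6): V = -q^-6 + q^-5 - q^-4 + 2q^-3 - q^-2 + q^-1
V(D3) = -q^-6 + q^-5 - q^-4 + 2q^-3 - q^-2 + q^-1  (w -4, c 10, <D> = A^-8 - A^-4 + 2 - A^4 + A^8 - A^12)
D4 (bracket A^-14 - A^-10 + 2A^-6 - A^-2 + A^2 - A^6; 12 crossings at w = -6): V = -q^-6 + q^-5 - q^-4 + 2q^-3 - q^-2 + q^-1
key observation: one V(q) for all 4 diagrams — one class (guaranteed)


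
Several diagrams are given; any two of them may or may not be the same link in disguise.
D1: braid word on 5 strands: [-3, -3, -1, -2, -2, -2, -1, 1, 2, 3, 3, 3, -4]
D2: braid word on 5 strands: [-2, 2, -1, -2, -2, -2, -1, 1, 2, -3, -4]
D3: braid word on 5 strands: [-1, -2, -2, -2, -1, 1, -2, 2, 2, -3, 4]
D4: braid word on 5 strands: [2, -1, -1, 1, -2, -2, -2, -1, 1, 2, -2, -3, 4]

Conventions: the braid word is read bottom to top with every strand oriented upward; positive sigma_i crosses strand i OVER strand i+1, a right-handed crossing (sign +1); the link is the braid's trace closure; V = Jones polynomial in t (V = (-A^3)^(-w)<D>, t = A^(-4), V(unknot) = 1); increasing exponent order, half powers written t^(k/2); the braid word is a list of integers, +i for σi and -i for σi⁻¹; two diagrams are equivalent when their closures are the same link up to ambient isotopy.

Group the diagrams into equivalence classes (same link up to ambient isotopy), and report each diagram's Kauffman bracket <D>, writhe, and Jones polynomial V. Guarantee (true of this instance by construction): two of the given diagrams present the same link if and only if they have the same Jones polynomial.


grouping into links: {D1, D2, D3, D4}
V(D1) = -t^(-5/2) - t^(-1/2)  (w -3, c 13, <D> = A^-7 + A)
V(D2) = -t^(-5/2) - t^(-1/2)  [11 crossings, <D> = A^-13 + A^-5, w = -5]
V(D3) = -t^(-5/2) - t^(-1/2)  (w -3, c 11, <D> = A^-7 + A)
V(D4) = -t^(-5/2) - t^(-1/2)  [13 crossings, <D> = A^-7 + A, w = -3]
why: all 4 diagrams share one V(t), hence one class


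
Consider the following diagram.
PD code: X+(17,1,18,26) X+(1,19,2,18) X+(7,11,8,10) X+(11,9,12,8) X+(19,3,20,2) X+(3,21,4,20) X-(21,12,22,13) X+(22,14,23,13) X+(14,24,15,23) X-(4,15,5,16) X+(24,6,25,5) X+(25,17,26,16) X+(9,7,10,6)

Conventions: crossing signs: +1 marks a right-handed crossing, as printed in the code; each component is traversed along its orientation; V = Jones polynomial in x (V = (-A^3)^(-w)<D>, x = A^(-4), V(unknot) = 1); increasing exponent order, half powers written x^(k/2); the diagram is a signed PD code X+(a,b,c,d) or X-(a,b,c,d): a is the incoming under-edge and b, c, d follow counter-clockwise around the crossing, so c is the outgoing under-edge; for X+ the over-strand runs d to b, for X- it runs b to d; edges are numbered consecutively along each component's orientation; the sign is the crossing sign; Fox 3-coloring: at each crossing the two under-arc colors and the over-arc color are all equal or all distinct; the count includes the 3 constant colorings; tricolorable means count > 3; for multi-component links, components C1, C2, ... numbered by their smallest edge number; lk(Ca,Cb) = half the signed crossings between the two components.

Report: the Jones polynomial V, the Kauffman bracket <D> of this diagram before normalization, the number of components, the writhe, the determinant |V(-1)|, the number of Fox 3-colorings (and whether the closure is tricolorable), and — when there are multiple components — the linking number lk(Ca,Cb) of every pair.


V = x^3 - x^4 + 3x^5 - 4x^6 + 6x^7 - 6x^8 + 6x^9 - 6x^10 + 3x^11 - 2x^12 + x^13
<D> = -A^-25 + 2A^-21 - 3A^-17 + 6A^-13 - 6A^-9 + 6A^-5 - 6A^-1 + 4A^3 - 3A^7 + A^11 - A^15 (w = +9)
1 component over 13 crossings, w = +9
9 Fox colorings among 3^13, |V(-1)| = 39: tricolorable
why: the span of V is 10, forcing >= 10 crossings in any diagram


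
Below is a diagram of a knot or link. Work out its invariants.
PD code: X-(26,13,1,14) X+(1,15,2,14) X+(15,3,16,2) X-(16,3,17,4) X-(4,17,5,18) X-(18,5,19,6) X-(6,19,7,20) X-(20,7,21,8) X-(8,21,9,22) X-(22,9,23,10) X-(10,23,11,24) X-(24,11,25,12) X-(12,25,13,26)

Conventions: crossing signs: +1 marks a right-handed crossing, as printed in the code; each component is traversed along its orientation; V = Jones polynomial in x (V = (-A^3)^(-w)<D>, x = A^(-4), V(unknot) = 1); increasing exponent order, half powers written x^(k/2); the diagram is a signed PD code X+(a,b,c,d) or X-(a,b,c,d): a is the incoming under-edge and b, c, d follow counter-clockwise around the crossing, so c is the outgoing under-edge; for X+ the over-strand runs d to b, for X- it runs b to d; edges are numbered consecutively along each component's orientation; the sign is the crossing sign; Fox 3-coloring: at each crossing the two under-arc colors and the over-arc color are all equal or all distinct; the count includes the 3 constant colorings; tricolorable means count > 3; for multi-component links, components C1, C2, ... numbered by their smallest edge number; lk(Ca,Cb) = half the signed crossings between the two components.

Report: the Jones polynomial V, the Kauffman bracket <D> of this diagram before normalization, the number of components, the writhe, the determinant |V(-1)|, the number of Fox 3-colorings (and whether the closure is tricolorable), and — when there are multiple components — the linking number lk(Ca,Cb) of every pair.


Jones polynomial: V(x) = -x^-13 + x^-12 - x^-11 + x^-10 - x^-9 + x^-8 - x^-7 + x^-6 + x^-4
<D> = -A^-11 - A^-3 + A - A^5 + A^9 - A^13 + A^17 - A^21 + A^25; writhe -9
components 1, writhe -9 (13 crossings)
3-colorings: 9 of 3^13, det 9 — tricolorable
note: det 9 = |V(-1)|; divisible by 3, so tricolorable


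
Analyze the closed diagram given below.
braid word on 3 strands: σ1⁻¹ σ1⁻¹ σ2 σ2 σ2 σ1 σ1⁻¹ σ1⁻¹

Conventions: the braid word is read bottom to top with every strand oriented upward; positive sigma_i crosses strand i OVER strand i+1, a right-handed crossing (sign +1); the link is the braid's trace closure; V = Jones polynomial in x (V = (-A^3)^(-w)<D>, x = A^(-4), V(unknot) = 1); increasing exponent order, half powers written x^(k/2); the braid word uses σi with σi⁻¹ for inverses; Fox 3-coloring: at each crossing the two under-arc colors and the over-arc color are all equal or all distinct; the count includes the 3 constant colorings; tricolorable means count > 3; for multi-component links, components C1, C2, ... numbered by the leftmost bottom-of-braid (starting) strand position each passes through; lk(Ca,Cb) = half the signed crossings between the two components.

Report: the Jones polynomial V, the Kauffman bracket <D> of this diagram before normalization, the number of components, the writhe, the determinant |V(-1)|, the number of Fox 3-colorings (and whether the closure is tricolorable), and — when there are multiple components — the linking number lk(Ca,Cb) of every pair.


Jones polynomial: V(x) = -x^-3 + x^-2 - x^-1 + 3 - x + x^2 - x^3
<D> = -A^-12 + A^-8 - A^-4 + 3 - A^4 + A^8 - A^12; writhe 0
components 1, writhe 0 (8 crossings)
3-colorings: 27 of 3^8, det 9 — tricolorable
note: the word shrinks to σ1⁻¹ σ1⁻¹ σ2 σ2 σ2 σ1⁻¹ after cancelling


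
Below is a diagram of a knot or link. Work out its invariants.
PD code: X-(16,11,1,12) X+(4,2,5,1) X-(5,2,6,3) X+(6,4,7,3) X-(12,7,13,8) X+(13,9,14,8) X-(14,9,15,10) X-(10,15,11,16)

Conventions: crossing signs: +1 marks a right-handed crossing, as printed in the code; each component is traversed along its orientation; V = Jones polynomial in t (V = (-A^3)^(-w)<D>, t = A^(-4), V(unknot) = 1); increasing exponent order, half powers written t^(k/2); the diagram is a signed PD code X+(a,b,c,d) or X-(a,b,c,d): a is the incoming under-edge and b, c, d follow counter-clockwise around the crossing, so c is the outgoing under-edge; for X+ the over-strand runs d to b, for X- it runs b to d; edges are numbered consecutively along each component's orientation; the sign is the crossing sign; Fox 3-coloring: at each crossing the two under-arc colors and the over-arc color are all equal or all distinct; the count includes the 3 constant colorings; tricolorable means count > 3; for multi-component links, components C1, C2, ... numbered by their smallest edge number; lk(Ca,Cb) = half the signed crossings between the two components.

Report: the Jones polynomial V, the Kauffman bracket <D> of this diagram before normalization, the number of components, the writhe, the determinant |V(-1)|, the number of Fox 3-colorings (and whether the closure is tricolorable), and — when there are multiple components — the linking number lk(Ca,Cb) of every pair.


V = -t^-4 + t^-3 + t^-1
<D> = A^-2 + A^6 - A^10 (w = -2)
1 component over 8 crossings, w = -2
9 Fox colorings among 3^8, |V(-1)| = 3: tricolorable
why: w = -2 shifts under R1 moves; the (-A^3)^(2) factor cancels that in V


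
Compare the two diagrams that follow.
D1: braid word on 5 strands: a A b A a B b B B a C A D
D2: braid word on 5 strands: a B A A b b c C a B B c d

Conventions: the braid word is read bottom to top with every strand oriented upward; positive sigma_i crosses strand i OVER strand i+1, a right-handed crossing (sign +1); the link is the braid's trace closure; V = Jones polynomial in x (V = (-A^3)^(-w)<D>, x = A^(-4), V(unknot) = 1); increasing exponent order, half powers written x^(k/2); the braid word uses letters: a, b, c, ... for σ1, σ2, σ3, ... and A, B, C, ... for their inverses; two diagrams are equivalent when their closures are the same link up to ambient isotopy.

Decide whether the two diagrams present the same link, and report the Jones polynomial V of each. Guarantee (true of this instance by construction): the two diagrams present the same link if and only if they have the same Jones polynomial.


equivalent: no
D1 (bracket A^-11 + A^-7; 13 crossings at w = -3): V = -x^(-1/2) - x^(1/2)
D2 (bracket -A^-7 + 2A^-3 - 2A + 4A^5 - 3A^9 + 3A^13 - 2A^17 + A^21; 13 crossings at w = +1): V = -x^(-9/2) + 2x^(-7/2) - 3x^(-5/2) + 3x^(-3/2) - 4x^(-1/2) + 2x^(1/2) - 2x^(3/2) + x^(5/2)
key observation: comparing 2 Jones polynomials yields 2 groups


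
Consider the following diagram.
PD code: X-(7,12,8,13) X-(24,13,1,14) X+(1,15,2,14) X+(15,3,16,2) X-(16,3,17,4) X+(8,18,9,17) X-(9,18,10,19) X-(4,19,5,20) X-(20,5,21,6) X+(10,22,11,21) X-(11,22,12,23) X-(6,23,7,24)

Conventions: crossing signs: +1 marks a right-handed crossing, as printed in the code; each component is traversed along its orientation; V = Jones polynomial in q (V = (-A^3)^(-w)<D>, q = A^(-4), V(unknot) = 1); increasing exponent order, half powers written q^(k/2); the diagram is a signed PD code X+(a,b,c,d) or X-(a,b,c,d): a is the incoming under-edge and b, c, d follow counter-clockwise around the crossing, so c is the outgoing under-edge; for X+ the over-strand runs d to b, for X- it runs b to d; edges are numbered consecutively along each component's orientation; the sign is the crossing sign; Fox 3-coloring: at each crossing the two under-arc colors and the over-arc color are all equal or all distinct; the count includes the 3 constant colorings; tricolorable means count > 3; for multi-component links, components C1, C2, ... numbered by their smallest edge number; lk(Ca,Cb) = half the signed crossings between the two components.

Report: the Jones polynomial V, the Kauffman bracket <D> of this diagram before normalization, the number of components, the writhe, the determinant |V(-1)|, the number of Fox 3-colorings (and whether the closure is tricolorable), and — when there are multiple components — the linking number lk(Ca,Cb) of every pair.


V(q) = -q^-4 + q^-3 + q^-1
bracket: A^-8 + 1 - A^4, w = -4
1 component, writhe -4, over 12 crossings
det 3, colorings 9 of 3^12 — tricolorable
observation: V spans 3 powers of q: at least 3 crossings in any diagram


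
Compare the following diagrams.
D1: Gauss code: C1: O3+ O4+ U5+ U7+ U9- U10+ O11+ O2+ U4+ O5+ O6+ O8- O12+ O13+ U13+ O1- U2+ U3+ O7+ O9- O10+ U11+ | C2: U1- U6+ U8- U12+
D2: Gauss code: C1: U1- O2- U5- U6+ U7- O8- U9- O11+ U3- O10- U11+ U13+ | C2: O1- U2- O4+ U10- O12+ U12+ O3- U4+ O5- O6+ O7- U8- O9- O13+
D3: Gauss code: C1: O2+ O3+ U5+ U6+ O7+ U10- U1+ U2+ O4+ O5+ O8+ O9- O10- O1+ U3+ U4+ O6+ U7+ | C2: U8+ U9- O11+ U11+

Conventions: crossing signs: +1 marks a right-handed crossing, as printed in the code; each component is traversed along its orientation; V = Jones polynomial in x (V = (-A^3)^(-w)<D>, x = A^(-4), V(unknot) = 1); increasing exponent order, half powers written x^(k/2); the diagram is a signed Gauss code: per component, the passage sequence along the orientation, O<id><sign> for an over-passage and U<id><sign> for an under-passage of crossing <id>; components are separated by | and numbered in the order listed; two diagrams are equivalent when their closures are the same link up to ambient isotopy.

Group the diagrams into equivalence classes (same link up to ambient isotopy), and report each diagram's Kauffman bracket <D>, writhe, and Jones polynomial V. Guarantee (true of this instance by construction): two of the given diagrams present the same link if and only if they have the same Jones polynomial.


classes: {D1, D3} | {D2}
V(D1) = -x^(3/2) - x^(5/2) - x^(7/2) + x^(15/2)  [13 crossings, <D> = -A^-9 + A^7 + A^11 + A^15, w = +7]
V(D2) = -x^(-15/2) + 2x^(-13/2) - 4x^(-11/2) + 4x^(-9/2) - 5x^(-7/2) + 4x^(-5/2) - 3x^(-3/2) + 2x^(-1/2) - x^(1/2)  [13 crossings, <D> = A^-11 - 2A^-7 + 3A^-3 - 4A + 5A^5 - 4A^9 + 4A^13 - 2A^17 + A^21, w = -3]
D3 (bracket -A^-9 + A^7 + A^11 + A^15; 11 crossings at w = +7): V = -x^(3/2) - x^(5/2) - x^(7/2) + x^(15/2)
note: 2 classes among 3 diagrams; unequal V(x) rules out equality


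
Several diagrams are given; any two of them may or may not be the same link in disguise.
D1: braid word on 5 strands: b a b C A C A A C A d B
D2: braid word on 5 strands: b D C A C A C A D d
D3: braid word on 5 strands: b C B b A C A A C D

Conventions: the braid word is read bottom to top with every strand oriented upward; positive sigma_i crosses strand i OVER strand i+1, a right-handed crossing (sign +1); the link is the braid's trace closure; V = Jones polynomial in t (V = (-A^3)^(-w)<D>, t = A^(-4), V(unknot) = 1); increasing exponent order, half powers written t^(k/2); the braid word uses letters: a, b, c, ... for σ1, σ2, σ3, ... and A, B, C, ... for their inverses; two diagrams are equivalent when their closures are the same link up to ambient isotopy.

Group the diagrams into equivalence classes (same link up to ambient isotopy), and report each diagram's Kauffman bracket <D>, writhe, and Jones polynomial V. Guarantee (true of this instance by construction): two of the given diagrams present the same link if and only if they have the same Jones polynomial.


grouping into links: {D1, D2, D3}
V(D1) = t^-8 - 2t^-7 + t^-6 - 2t^-5 + 2t^-4 + t^-2  (w -4, c 12, <D> = A^-4 + 2A^4 - 2A^8 + A^12 - 2A^16 + A^20)
V(D2) = t^-8 - 2t^-7 + t^-6 - 2t^-5 + 2t^-4 + t^-2  (w -6, c 10, <D> = A^-10 + 2A^-2 - 2A^2 + A^6 - 2A^10 + A^14)
V(D3) = t^-8 - 2t^-7 + t^-6 - 2t^-5 + 2t^-4 + t^-2  [10 crossings, <D> = A^-10 + 2A^-2 - 2A^2 + A^6 - 2A^10 + A^14, w = -6]
why: all 3 diagrams share one V(t), hence one class


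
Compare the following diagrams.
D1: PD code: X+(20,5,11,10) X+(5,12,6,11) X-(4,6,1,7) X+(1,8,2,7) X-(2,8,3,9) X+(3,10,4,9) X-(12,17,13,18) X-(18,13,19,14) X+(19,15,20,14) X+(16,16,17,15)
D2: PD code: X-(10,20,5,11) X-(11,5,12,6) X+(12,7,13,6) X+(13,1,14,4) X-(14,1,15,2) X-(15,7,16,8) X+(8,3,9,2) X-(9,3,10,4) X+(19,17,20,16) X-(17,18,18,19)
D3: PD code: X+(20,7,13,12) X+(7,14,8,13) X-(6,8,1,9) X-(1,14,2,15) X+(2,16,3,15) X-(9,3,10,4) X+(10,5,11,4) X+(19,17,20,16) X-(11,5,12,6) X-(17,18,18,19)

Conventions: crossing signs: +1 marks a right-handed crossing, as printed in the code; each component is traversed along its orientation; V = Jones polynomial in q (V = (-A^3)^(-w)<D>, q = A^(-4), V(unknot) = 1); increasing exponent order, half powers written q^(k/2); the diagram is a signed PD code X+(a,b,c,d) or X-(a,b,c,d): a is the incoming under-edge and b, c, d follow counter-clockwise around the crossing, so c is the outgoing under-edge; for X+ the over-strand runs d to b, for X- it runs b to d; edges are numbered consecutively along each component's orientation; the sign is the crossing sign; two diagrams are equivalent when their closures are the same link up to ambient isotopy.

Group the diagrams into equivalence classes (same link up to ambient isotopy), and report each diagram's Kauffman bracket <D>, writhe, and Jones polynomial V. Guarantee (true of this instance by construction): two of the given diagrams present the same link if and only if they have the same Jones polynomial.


grouping into links: {D1} | {D2} | {D3}
V(D1) = 1 + q + q^2 + q^3  (w +2, c 10, <D> = A^-6 + A^-2 + A^2 + A^6)
V(D2) = q^-3 + q^-2 + q^-1 + 1  (w -2, c 10, <D> = A^-6 + A^-2 + A^2 + A^6)
V(D3) = q^-2 + 2 + q^2  (w 0, c 10, <D> = A^-8 + 2 + A^8)
key observation: V(q) takes 3 values over 3 diagrams, fixing the grouping


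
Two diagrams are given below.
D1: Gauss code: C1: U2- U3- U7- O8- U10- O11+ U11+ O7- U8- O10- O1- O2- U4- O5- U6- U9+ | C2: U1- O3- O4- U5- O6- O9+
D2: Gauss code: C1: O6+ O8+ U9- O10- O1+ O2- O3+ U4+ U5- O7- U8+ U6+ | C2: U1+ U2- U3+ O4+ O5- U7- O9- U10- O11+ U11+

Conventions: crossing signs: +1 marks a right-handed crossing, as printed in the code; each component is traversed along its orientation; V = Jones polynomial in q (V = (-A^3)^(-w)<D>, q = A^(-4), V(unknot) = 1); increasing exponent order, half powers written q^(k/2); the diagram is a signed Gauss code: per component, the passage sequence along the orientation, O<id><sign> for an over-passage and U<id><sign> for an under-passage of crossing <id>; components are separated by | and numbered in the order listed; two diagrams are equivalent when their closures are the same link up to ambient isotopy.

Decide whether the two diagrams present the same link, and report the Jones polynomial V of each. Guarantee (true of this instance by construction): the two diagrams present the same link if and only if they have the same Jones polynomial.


equivalent: no
D1 (bracket A^-11 + 2A^-3 - 2A + 2A^5 - 2A^9 + 2A^13 - A^17; 11 crossings at w = -7): V = q^(-19/2) - 2q^(-17/2) + 2q^(-15/2) - 2q^(-13/2) + 2q^(-11/2) - 2q^(-9/2) - q^(-5/2)
D2 (bracket A^5 + A^13; 11 crossings at w = +1): V = -q^(-5/2) - q^(-1/2)
key observation: V(q) takes 2 values over 2 diagrams, fixing the grouping


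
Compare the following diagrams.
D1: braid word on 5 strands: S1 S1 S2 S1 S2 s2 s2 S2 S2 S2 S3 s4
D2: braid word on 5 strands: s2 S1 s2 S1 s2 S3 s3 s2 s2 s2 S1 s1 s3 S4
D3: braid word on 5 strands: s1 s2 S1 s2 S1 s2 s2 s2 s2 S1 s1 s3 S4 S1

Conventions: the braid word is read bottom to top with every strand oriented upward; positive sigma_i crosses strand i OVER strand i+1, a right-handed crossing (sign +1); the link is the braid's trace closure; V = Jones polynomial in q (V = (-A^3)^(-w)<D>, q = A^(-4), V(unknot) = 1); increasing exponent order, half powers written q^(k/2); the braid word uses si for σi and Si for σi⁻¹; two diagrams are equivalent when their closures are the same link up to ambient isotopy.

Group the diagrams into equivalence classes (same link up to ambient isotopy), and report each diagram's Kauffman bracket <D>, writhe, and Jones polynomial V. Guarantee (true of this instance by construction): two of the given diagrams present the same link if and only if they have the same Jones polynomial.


classes: {D1} | {D2, D3}
V(D1) = -q^-7 + q^-6 - q^-5 + q^-4 + q^-2  [12 crossings, <D> = A^-10 + A^-2 - A^2 + A^6 - A^10, w = -6]
V(D2) = 1 - q + 2q^2 - 2q^3 + 3q^4 - 3q^5 + 2q^6 - 2q^7 + q^8  [14 crossings, <D> = A^-20 - 2A^-16 + 2A^-12 - 3A^-8 + 3A^-4 - 2 + 2A^4 - A^8 + A^12, w = +4]
V(D3) = 1 - q + 2q^2 - 2q^3 + 3q^4 - 3q^5 + 2q^6 - 2q^7 + q^8  (w +4, c 14, <D> = A^-20 - 2A^-16 + 2A^-12 - 3A^-8 + 3A^-4 - 2 + 2A^4 - A^8 + A^12)
insight: V(q) takes 2 values over 3 diagrams, fixing the grouping


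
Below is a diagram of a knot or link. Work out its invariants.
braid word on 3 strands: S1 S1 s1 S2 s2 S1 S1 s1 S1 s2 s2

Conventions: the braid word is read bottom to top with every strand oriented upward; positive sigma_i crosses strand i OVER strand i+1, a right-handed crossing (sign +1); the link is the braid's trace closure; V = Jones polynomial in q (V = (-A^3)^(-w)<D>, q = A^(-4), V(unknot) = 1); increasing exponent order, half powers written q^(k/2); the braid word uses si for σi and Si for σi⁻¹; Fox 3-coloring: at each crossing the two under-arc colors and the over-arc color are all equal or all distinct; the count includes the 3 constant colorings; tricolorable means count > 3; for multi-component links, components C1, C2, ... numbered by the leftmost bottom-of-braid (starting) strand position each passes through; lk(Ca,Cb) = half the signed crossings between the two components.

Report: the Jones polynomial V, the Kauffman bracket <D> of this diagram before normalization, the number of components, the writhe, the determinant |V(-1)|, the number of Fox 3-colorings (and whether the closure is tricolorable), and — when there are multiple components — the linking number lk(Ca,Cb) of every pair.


V = q^(-7/2) - q^(-5/2) + q^(-3/2) - 2q^(-1/2) - q^(3/2)
<D> = A^-9 + 2A^-1 - A^3 + A^7 - A^11 (w = -1)
2 components over 11 crossings, w = -1
lk(C1,C2): +1
9 Fox colorings among 3^11, |V(-1)| = 6: tricolorable
why: |V(-1)| = 6: so tricolorable, since 3 divides 6


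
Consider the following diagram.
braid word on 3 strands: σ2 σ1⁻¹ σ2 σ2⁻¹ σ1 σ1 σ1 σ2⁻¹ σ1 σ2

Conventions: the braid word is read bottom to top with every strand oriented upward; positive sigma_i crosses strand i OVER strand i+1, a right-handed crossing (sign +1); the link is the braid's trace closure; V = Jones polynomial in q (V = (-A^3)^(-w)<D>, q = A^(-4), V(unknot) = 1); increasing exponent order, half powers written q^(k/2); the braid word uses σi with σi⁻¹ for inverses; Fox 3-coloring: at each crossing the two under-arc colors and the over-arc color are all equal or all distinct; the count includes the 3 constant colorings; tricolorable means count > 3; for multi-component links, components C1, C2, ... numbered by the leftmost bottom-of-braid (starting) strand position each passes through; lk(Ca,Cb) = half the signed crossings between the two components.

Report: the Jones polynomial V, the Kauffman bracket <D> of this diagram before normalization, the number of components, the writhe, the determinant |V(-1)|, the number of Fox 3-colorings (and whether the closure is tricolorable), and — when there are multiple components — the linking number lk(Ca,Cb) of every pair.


V(q) = q - q^2 + 2q^3 - q^4 + q^5 - q^6
bracket: -A^-12 + A^-8 - A^-4 + 2 - A^4 + A^8, w = +4
1 component, writhe +4, over 10 crossings
det 7, colorings 3 of 3^10 — not tricolorable
observation: free reduction leaves σ2 σ1 σ1 σ2⁻¹ σ1 σ2 of the original 10 letters


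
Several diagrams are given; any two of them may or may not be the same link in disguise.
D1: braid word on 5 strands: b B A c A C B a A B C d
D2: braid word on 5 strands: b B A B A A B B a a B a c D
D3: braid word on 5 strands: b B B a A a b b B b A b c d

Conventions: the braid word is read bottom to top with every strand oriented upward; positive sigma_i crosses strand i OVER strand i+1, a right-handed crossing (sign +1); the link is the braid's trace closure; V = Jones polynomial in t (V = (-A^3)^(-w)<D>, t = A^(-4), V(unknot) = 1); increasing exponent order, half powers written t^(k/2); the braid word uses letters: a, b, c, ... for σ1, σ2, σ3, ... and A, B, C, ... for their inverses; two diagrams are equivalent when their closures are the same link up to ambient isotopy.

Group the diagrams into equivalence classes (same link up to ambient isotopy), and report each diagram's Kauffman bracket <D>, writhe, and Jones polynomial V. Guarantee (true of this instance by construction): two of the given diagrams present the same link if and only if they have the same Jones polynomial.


classes: {D1} | {D2} | {D3}
V(D1) = t^-5 + 2t^-3 + t^-1  [12 crossings, <D> = A^-8 + 2 + A^8, w = -4]
V(D2) = t^-7 - 2t^-6 + 3t^-5 - 2t^-4 + 4t^-3 - 2t^-2 + 2t^-1  [14 crossings, <D> = 2A^-8 - 2A^-4 + 4 - 2A^4 + 3A^8 - 2A^12 + A^16, w = -4]
D3 (bracket 1 + A^4 + A^8 + A^12; 14 crossings at w = +4): V = 1 + t + t^2 + t^3
note: 3 classes among 3 diagrams; unequal V(t) rules out equality


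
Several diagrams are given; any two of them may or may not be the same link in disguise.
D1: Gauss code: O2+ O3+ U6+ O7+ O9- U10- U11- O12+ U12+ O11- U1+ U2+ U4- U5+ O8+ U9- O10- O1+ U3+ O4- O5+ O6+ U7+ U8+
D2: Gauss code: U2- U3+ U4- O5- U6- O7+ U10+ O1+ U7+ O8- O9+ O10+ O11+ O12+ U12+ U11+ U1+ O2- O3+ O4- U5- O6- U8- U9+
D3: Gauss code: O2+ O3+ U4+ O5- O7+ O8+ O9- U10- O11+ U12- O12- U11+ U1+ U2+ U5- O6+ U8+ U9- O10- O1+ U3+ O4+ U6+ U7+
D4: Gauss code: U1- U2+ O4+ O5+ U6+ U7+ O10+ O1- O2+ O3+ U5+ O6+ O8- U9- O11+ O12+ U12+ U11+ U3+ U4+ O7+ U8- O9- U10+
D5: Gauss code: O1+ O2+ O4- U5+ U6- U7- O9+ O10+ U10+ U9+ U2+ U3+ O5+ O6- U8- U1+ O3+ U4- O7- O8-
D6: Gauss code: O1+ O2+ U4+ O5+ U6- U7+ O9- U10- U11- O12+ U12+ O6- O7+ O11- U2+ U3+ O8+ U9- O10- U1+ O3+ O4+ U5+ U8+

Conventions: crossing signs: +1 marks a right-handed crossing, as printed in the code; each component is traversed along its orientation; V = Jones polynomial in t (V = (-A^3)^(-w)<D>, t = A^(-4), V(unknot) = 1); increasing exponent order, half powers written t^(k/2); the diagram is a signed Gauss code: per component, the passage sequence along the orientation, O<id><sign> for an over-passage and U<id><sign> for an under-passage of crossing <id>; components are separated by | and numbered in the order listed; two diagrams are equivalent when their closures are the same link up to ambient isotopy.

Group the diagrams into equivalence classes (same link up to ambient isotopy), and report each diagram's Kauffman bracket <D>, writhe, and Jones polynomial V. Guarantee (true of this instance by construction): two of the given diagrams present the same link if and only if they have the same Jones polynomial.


grouping into links: {D1, D3, D4, D6} | {D2} | {D5}
V(D1) = t - t^2 + 2t^3 - t^4 + t^5 - t^6  (w +4, c 12, <D> = -A^-12 + A^-8 - A^-4 + 2 - A^4 + A^8)
V(D2) = -t^-3 + t^-2 - t^-1 + 3 - t + t^2 - t^3  (w +2, c 12, <D> = -A^-6 + A^-2 - A^2 + 3A^6 - A^10 + A^14 - A^18)
V(D3) = t - t^2 + 2t^3 - t^4 + t^5 - t^6  [12 crossings, <D> = -A^-12 + A^-8 - A^-4 + 2 - A^4 + A^8, w = +4]
V(D4) = t - t^2 + 2t^3 - t^4 + t^5 - t^6  [12 crossings, <D> = -A^-6 + A^-2 - A^2 + 2A^6 - A^10 + A^14, w = +6]
D5 (bracket A^6; 10 crossings at w = +2): V = 1
V(D6) = t - t^2 + 2t^3 - t^4 + t^5 - t^6  [12 crossings, <D> = -A^-12 + A^-8 - A^-4 + 2 - A^4 + A^8, w = +4]
why: V(t) takes 3 values over 6 diagrams, fixing the grouping


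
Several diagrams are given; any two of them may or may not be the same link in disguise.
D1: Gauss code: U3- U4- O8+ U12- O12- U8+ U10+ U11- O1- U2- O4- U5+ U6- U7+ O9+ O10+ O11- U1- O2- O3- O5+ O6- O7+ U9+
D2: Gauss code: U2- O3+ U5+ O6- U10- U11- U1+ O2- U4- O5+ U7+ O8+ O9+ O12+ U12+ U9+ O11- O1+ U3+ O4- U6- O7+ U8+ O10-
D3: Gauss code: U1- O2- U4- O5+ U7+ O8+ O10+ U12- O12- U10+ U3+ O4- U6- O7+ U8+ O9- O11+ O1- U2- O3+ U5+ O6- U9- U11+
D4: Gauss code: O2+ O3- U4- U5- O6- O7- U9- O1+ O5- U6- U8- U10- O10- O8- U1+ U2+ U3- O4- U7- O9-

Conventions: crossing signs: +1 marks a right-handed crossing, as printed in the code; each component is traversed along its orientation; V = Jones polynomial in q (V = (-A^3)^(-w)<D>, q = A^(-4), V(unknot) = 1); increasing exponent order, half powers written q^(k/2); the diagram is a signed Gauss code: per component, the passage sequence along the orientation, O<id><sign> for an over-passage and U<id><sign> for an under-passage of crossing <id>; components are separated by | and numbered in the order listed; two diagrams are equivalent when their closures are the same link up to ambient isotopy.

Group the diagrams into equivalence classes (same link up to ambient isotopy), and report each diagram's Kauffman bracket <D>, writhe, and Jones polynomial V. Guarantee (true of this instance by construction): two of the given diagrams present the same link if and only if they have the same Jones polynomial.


grouping into links: {D1} | {D2, D3} | {D4}
V(D1) = 1  (w -2, c 12, <D> = A^-6)
V(D2) = q^-4 - 3q^-3 + 5q^-2 - 6q^-1 + 7 - 6q + 5q^2 - 3q^3 + q^4  [12 crossings, <D> = A^-10 - 3A^-6 + 5A^-2 - 6A^2 + 7A^6 - 6A^10 + 5A^14 - 3A^18 + A^22, w = +2]
V(D3) = q^-4 - 3q^-3 + 5q^-2 - 6q^-1 + 7 - 6q + 5q^2 - 3q^3 + q^4  [12 crossings, <D> = A^-16 - 3A^-12 + 5A^-8 - 6A^-4 + 7 - 6A^4 + 5A^8 - 3A^12 + A^16, w = 0]
V(D4) = -q^-6 + q^-5 - q^-4 + 2q^-3 - q^-2 + q^-1  [10 crossings, <D> = A^-14 - A^-10 + 2A^-6 - A^-2 + A^2 - A^6, w = -6]
why: 3 values of V(q) split the 4 diagrams


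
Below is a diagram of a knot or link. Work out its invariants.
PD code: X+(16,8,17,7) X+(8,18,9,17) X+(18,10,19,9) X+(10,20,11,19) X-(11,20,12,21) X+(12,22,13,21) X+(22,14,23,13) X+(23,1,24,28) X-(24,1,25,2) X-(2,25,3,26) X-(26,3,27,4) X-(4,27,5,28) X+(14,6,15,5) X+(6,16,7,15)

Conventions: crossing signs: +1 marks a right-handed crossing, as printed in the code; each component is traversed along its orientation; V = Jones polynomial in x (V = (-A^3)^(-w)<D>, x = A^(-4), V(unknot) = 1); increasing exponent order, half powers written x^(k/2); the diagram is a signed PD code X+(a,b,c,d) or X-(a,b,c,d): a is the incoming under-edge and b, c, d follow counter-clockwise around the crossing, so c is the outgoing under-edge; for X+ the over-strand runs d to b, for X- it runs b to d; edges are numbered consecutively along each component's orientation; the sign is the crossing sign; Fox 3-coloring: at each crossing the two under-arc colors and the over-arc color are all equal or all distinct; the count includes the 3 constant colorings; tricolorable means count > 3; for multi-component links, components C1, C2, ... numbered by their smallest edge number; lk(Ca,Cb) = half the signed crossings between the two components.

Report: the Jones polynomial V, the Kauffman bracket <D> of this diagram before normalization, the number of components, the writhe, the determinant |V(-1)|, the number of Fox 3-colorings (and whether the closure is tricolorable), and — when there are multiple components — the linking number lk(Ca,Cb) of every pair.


V(x) = -x^-1 + 1 - x + 3x^2 - 2x^3 + 3x^4 - 3x^5 + 3x^6 - 2x^7 + x^8 - x^9
bracket: -A^-24 + A^-20 - 2A^-16 + 3A^-12 - 3A^-8 + 3A^-4 - 2 + 3A^4 - A^8 + A^12 - A^16, w = +4
1 component, writhe +4, over 14 crossings
det 21, colorings 9 of 3^14 — tricolorable
observation: det 21 = |V(-1)|; divisible by 3, so tricolorable


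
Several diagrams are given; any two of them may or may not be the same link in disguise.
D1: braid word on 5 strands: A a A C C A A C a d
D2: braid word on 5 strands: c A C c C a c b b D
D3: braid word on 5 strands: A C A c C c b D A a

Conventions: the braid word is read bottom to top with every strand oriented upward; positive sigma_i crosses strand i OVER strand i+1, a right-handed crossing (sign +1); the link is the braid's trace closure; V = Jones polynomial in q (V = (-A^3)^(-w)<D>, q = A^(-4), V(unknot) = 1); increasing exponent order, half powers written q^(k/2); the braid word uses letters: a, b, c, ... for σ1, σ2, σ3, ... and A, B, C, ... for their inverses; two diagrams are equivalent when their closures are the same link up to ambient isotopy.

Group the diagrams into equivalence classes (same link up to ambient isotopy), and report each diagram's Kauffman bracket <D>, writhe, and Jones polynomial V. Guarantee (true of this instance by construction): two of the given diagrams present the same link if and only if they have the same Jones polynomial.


classes: {D1} | {D2} | {D3}
V(D1) = -q^-7 + q^-4 + 2q^-3 + q^-2 + q^-1  [10 crossings, <D> = A^-8 + A^-4 + 2 + A^4 - A^16, w = -4]
D2 (bracket A^-6 + A^-2 + A^2 + A^6; 10 crossings at w = +2): V = 1 + q + q^2 + q^3
D3 (bracket A^-6 + A^-2 + A^2 + A^6; 10 crossings at w = -2): V = q^-3 + q^-2 + q^-1 + 1
note: V(q) takes 3 values over 3 diagrams, fixing the grouping


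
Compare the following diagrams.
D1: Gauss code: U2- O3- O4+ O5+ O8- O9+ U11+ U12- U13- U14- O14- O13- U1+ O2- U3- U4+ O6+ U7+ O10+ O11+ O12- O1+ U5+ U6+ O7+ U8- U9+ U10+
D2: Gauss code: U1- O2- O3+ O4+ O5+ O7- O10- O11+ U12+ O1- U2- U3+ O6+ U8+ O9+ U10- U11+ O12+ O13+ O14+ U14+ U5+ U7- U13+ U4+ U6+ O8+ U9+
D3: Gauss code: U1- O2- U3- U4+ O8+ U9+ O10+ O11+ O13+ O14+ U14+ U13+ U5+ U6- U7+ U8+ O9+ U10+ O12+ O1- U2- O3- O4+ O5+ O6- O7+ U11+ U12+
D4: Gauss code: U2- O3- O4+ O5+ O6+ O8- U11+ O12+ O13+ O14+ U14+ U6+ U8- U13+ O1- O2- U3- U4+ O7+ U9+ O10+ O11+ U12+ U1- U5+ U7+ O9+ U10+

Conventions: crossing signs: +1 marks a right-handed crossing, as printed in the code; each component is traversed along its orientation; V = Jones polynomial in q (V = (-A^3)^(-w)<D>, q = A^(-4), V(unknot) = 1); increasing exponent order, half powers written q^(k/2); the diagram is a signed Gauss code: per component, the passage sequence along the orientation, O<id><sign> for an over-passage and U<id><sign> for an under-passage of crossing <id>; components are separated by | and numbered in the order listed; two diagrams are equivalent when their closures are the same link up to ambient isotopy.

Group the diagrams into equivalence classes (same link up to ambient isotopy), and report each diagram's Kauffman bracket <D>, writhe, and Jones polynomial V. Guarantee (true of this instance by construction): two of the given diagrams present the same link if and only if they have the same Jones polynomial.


equivalence classes: {D1, D2, D3, D4}
D1 (bracket -A^-18 + A^-14 - A^-10 + 2A^-6 - A^-2 + A^2; 14 crossings at w = +2): V = q - q^2 + 2q^3 - q^4 + q^5 - q^6
V(D2) = q - q^2 + 2q^3 - q^4 + q^5 - q^6  (w +6, c 14, <D> = -A^-6 + A^-2 - A^2 + 2A^6 - A^10 + A^14)
V(D3) = q - q^2 + 2q^3 - q^4 + q^5 - q^6  [14 crossings, <D> = -A^-6 + A^-2 - A^2 + 2A^6 - A^10 + A^14, w = +6]
D4 (bracket -A^-6 + A^-2 - A^2 + 2A^6 - A^10 + A^14; 14 crossings at w = +6): V = q - q^2 + 2q^3 - q^4 + q^5 - q^6
observation: one V(q) for all 4 diagrams — one class (guaranteed)


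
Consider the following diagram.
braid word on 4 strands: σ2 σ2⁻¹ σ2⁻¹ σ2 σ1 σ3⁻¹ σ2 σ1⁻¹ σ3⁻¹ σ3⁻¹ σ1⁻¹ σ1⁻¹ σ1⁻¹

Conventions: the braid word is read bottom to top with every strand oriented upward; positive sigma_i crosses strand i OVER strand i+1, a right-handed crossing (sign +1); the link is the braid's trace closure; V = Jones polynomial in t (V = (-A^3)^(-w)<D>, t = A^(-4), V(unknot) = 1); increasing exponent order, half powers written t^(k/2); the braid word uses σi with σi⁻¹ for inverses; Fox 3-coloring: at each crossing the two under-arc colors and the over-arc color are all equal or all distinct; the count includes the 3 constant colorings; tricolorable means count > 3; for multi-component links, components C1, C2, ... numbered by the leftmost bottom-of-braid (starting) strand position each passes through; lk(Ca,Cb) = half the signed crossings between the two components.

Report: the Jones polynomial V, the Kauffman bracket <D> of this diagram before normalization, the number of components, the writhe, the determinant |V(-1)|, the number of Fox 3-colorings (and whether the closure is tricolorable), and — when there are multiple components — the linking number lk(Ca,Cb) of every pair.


V(t) = t^-8 - 2t^-7 + t^-6 - 2t^-5 + 2t^-4 + t^-2
bracket: -A^-7 - 2A + 2A^5 - A^9 + 2A^13 - A^17, w = -5
1 component, writhe -5, over 13 crossings
det 9, colorings 27 of 3^13 — tricolorable
observation: the word shrinks to σ1 σ3⁻¹ σ2 σ1⁻¹ σ3⁻¹ σ3⁻¹ σ1⁻¹ σ1⁻¹ σ1⁻¹ after cancelling
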